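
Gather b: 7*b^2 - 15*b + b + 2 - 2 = 7*b^2 - 14*b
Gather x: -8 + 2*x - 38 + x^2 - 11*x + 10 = x^2 - 9*x - 36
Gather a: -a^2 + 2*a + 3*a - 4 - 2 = -a^2 + 5*a - 6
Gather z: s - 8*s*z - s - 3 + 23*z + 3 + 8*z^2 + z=8*z^2 + z*(24 - 8*s)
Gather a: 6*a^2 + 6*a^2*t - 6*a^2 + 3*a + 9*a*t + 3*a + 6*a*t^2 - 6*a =6*a^2*t + a*(6*t^2 + 9*t)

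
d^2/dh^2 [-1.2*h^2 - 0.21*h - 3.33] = -2.40000000000000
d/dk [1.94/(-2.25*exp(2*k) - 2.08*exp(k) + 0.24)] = (8.73*exp(k) + 4.0352)*exp(k)/(2.25*exp(2*k) + 2.08*exp(k) - 0.24)^2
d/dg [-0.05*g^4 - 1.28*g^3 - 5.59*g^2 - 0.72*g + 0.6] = -0.2*g^3 - 3.84*g^2 - 11.18*g - 0.72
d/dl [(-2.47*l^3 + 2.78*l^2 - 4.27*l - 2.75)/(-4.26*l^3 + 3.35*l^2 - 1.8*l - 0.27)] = (-3.5527136788005e-15*l^5 + 3.56829999999999*l^4 - 27.4884*l^3 - 23.8438*l^2 + 16.9238*l - 3.7971)/(18.1476*l^6 - 28.542*l^5 + 26.5585*l^4 - 9.7596*l^3 + 1.431*l^2 + 0.972*l + 0.0729)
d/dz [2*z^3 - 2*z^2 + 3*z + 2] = 6*z^2 - 4*z + 3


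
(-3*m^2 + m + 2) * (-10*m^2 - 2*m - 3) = 30*m^4 - 4*m^3 - 13*m^2 - 7*m - 6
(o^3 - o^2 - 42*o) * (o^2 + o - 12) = o^5 - 55*o^3 - 30*o^2 + 504*o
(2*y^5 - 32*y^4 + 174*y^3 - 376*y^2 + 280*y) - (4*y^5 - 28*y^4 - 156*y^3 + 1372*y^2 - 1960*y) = -2*y^5 - 4*y^4 + 330*y^3 - 1748*y^2 + 2240*y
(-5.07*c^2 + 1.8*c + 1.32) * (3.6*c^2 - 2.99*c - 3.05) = -18.252*c^4 + 21.6393*c^3 + 14.8335*c^2 - 9.4368*c - 4.026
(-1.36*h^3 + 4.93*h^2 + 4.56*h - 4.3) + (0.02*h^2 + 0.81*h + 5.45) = -1.36*h^3 + 4.95*h^2 + 5.37*h + 1.15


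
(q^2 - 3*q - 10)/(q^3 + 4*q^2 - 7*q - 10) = (q^2 - 3*q - 10)/(q^3 + 4*q^2 - 7*q - 10)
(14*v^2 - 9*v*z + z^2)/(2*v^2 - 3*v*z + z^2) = (-7*v + z)/(-v + z)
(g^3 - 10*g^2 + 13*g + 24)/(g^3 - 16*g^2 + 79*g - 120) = (g + 1)/(g - 5)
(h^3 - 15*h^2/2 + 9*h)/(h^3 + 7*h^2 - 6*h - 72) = h*(2*h^2 - 15*h + 18)/(2*(h^3 + 7*h^2 - 6*h - 72))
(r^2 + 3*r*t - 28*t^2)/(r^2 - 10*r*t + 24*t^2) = (r + 7*t)/(r - 6*t)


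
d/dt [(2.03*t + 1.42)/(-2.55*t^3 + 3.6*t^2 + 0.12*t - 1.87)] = (10.353*t^3 + 3.555*t^2 - 10.224*t - 3.9665)/(6.5025*t^6 - 18.36*t^5 + 12.348*t^4 + 10.401*t^3 - 13.4496*t^2 - 0.4488*t + 3.4969)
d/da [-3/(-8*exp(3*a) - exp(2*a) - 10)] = (-72*exp(a) - 6)*exp(2*a)/(8*exp(3*a) + exp(2*a) + 10)^2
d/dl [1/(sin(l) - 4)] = -cos(l)/(sin(l) - 4)^2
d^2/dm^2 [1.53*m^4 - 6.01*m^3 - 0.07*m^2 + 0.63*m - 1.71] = 18.36*m^2 - 36.06*m - 0.14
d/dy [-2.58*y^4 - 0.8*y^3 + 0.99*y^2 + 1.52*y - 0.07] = -10.32*y^3 - 2.4*y^2 + 1.98*y + 1.52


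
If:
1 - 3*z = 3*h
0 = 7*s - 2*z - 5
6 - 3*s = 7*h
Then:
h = 25/43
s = 83/129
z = -32/129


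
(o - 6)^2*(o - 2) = o^3 - 14*o^2 + 60*o - 72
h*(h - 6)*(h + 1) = h^3 - 5*h^2 - 6*h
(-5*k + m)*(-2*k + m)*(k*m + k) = 10*k^3*m + 10*k^3 - 7*k^2*m^2 - 7*k^2*m + k*m^3 + k*m^2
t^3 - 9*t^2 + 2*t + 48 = (t - 8)*(t - 3)*(t + 2)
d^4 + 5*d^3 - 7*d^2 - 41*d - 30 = (d - 3)*(d + 1)*(d + 2)*(d + 5)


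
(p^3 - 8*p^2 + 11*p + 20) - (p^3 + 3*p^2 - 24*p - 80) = -11*p^2 + 35*p + 100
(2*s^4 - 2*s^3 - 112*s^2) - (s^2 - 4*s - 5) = 2*s^4 - 2*s^3 - 113*s^2 + 4*s + 5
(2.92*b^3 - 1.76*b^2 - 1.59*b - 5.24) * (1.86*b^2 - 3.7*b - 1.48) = 5.4312*b^5 - 14.0776*b^4 - 0.766999999999999*b^3 - 1.2586*b^2 + 21.7412*b + 7.7552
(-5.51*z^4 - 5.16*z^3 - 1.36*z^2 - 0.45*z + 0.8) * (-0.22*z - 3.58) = 1.2122*z^5 + 20.861*z^4 + 18.772*z^3 + 4.9678*z^2 + 1.435*z - 2.864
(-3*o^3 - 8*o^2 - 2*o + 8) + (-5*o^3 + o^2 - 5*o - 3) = -8*o^3 - 7*o^2 - 7*o + 5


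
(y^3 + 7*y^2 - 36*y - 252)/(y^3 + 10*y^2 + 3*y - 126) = (y - 6)/(y - 3)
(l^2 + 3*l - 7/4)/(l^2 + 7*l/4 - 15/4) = (4*l^2 + 12*l - 7)/(4*l^2 + 7*l - 15)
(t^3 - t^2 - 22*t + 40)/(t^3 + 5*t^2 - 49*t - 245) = (t^2 - 6*t + 8)/(t^2 - 49)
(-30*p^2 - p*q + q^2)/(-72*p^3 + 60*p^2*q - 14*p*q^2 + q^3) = (5*p + q)/(12*p^2 - 8*p*q + q^2)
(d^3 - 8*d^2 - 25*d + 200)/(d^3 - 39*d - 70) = (d^2 - 13*d + 40)/(d^2 - 5*d - 14)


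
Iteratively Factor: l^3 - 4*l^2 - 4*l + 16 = (l - 2)*(l^2 - 2*l - 8) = (l - 4)*(l - 2)*(l + 2)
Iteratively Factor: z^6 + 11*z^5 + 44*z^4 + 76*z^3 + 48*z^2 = (z)*(z^5 + 11*z^4 + 44*z^3 + 76*z^2 + 48*z) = z*(z + 4)*(z^4 + 7*z^3 + 16*z^2 + 12*z) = z*(z + 3)*(z + 4)*(z^3 + 4*z^2 + 4*z) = z*(z + 2)*(z + 3)*(z + 4)*(z^2 + 2*z) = z^2*(z + 2)*(z + 3)*(z + 4)*(z + 2)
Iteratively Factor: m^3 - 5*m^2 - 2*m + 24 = (m - 3)*(m^2 - 2*m - 8) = (m - 3)*(m + 2)*(m - 4)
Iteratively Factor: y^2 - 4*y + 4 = (y - 2)*(y - 2)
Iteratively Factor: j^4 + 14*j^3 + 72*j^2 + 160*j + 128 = (j + 2)*(j^3 + 12*j^2 + 48*j + 64) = (j + 2)*(j + 4)*(j^2 + 8*j + 16) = (j + 2)*(j + 4)^2*(j + 4)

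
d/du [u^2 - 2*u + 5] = 2*u - 2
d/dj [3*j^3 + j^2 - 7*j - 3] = 9*j^2 + 2*j - 7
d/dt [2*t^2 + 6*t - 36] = 4*t + 6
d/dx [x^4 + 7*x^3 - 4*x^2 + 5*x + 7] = 4*x^3 + 21*x^2 - 8*x + 5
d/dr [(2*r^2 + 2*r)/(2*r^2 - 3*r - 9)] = 2*(-5*r^2 - 18*r - 9)/(4*r^4 - 12*r^3 - 27*r^2 + 54*r + 81)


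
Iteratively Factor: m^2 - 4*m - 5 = (m + 1)*(m - 5)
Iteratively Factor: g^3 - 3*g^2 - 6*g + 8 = (g - 4)*(g^2 + g - 2) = (g - 4)*(g + 2)*(g - 1)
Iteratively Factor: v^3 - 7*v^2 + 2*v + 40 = (v + 2)*(v^2 - 9*v + 20) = (v - 4)*(v + 2)*(v - 5)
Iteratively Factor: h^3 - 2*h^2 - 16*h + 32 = (h + 4)*(h^2 - 6*h + 8) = (h - 2)*(h + 4)*(h - 4)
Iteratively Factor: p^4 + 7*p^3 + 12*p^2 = (p)*(p^3 + 7*p^2 + 12*p) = p*(p + 4)*(p^2 + 3*p) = p^2*(p + 4)*(p + 3)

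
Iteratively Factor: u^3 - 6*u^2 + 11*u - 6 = (u - 1)*(u^2 - 5*u + 6) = (u - 3)*(u - 1)*(u - 2)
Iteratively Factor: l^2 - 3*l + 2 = (l - 1)*(l - 2)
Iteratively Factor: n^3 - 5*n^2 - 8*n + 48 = (n + 3)*(n^2 - 8*n + 16) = (n - 4)*(n + 3)*(n - 4)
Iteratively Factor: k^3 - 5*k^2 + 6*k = (k - 3)*(k^2 - 2*k) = (k - 3)*(k - 2)*(k)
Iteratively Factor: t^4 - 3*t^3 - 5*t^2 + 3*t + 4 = (t + 1)*(t^3 - 4*t^2 - t + 4) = (t + 1)^2*(t^2 - 5*t + 4) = (t - 1)*(t + 1)^2*(t - 4)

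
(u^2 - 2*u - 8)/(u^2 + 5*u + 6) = (u - 4)/(u + 3)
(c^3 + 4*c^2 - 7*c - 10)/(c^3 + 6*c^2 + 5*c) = (c - 2)/c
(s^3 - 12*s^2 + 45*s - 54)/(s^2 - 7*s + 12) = (s^2 - 9*s + 18)/(s - 4)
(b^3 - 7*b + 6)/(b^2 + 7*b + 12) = (b^2 - 3*b + 2)/(b + 4)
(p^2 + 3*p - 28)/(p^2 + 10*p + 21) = (p - 4)/(p + 3)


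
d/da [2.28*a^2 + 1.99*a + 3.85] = 4.56*a + 1.99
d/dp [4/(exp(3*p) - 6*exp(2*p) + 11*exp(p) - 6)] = (-12*exp(2*p) + 48*exp(p) - 44)*exp(p)/(exp(3*p) - 6*exp(2*p) + 11*exp(p) - 6)^2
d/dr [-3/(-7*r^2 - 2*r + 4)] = 6*(-7*r - 1)/(7*r^2 + 2*r - 4)^2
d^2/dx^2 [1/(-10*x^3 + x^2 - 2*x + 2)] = 2*((30*x - 1)*(10*x^3 - x^2 + 2*x - 2) - 4*(15*x^2 - x + 1)^2)/(10*x^3 - x^2 + 2*x - 2)^3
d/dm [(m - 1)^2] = 2*m - 2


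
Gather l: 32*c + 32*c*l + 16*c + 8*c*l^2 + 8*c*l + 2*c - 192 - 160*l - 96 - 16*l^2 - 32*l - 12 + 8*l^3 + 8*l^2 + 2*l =50*c + 8*l^3 + l^2*(8*c - 8) + l*(40*c - 190) - 300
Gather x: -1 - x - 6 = -x - 7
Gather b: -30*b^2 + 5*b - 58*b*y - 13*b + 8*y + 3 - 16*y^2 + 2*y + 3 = -30*b^2 + b*(-58*y - 8) - 16*y^2 + 10*y + 6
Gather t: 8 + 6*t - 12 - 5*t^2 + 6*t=-5*t^2 + 12*t - 4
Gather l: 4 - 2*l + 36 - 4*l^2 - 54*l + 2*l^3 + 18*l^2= 2*l^3 + 14*l^2 - 56*l + 40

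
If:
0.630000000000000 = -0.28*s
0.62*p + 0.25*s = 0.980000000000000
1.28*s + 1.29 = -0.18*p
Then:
No Solution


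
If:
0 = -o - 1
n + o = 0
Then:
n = 1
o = -1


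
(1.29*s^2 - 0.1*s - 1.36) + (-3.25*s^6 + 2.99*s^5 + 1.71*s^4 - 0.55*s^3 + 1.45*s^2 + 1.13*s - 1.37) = -3.25*s^6 + 2.99*s^5 + 1.71*s^4 - 0.55*s^3 + 2.74*s^2 + 1.03*s - 2.73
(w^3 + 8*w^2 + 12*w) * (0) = 0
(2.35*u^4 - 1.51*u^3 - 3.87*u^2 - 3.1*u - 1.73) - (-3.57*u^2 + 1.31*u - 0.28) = 2.35*u^4 - 1.51*u^3 - 0.3*u^2 - 4.41*u - 1.45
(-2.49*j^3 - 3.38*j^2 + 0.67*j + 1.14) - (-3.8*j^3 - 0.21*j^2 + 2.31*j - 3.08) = 1.31*j^3 - 3.17*j^2 - 1.64*j + 4.22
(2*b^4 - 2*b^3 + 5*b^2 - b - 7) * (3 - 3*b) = -6*b^5 + 12*b^4 - 21*b^3 + 18*b^2 + 18*b - 21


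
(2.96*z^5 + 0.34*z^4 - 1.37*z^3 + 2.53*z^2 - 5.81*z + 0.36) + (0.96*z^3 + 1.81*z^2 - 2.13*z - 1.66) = 2.96*z^5 + 0.34*z^4 - 0.41*z^3 + 4.34*z^2 - 7.94*z - 1.3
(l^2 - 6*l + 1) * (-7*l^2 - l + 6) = -7*l^4 + 41*l^3 + 5*l^2 - 37*l + 6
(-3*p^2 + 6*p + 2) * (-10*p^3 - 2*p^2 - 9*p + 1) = 30*p^5 - 54*p^4 - 5*p^3 - 61*p^2 - 12*p + 2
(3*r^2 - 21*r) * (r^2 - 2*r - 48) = 3*r^4 - 27*r^3 - 102*r^2 + 1008*r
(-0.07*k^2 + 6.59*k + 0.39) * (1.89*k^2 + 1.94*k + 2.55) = -0.1323*k^4 + 12.3193*k^3 + 13.3432*k^2 + 17.5611*k + 0.9945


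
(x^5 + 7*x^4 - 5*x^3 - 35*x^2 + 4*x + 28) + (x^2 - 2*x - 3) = x^5 + 7*x^4 - 5*x^3 - 34*x^2 + 2*x + 25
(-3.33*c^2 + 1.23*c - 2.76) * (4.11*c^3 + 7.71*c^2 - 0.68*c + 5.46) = -13.6863*c^5 - 20.619*c^4 + 0.4041*c^3 - 40.2978*c^2 + 8.5926*c - 15.0696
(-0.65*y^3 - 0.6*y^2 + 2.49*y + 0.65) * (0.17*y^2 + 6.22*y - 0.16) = -0.1105*y^5 - 4.145*y^4 - 3.2047*y^3 + 15.6943*y^2 + 3.6446*y - 0.104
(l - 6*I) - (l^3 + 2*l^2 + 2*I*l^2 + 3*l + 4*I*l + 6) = -l^3 - 2*l^2 - 2*I*l^2 - 2*l - 4*I*l - 6 - 6*I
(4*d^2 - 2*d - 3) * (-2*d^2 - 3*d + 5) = -8*d^4 - 8*d^3 + 32*d^2 - d - 15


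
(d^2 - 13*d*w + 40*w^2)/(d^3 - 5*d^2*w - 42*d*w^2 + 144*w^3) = (-d + 5*w)/(-d^2 - 3*d*w + 18*w^2)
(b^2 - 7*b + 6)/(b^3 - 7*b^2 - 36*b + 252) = (b - 1)/(b^2 - b - 42)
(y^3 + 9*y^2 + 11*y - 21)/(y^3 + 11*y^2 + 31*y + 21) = (y - 1)/(y + 1)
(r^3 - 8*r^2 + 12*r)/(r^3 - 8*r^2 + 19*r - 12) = r*(r^2 - 8*r + 12)/(r^3 - 8*r^2 + 19*r - 12)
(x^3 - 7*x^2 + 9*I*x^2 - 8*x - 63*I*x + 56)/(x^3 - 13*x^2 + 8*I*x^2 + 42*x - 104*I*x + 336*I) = (x + I)/(x - 6)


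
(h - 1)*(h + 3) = h^2 + 2*h - 3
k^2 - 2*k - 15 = (k - 5)*(k + 3)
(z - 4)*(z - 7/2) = z^2 - 15*z/2 + 14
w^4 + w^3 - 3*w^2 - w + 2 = (w - 1)^2*(w + 1)*(w + 2)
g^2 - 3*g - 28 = (g - 7)*(g + 4)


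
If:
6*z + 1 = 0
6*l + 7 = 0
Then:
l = -7/6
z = -1/6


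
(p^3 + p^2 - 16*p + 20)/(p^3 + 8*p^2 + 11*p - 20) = (p^2 - 4*p + 4)/(p^2 + 3*p - 4)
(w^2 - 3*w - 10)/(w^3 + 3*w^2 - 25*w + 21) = (w^2 - 3*w - 10)/(w^3 + 3*w^2 - 25*w + 21)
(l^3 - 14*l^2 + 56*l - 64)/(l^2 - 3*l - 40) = (l^2 - 6*l + 8)/(l + 5)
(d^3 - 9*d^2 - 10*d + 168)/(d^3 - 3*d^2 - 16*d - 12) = (d^2 - 3*d - 28)/(d^2 + 3*d + 2)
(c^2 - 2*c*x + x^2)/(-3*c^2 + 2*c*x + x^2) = (-c + x)/(3*c + x)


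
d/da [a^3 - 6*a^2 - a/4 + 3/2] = 3*a^2 - 12*a - 1/4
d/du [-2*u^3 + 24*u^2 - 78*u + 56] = -6*u^2 + 48*u - 78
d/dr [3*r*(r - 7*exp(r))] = -21*r*exp(r) + 6*r - 21*exp(r)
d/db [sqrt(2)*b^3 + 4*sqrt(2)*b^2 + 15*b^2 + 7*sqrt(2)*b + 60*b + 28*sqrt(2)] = 3*sqrt(2)*b^2 + 8*sqrt(2)*b + 30*b + 7*sqrt(2) + 60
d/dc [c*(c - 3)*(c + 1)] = 3*c^2 - 4*c - 3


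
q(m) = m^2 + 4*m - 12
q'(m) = 2*m + 4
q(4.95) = 32.30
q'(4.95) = 13.90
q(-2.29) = -15.92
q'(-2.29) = -0.58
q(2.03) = 0.24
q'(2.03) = 8.06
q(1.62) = -2.90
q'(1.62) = 7.24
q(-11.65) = 77.12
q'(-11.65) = -19.30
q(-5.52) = -3.61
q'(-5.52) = -7.04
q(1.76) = -1.86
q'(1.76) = 7.52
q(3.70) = 16.49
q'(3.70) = 11.40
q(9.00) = 105.00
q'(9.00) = 22.00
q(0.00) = -12.00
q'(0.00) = 4.00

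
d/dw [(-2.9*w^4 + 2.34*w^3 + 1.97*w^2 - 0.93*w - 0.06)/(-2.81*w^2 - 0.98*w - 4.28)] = (16.298*w^5 + 1.9506*w^4 + 45.0616*w^3 - 34.5895*w^2 - 17.2004*w + 3.9216)/(7.8961*w^4 + 5.5076*w^3 + 25.014*w^2 + 8.3888*w + 18.3184)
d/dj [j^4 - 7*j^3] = j^2*(4*j - 21)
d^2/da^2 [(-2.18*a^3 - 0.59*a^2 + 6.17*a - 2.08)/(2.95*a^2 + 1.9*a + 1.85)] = (5.6843418860808e-14*a^4 + 122.05785*a^3 - 135.26385*a^2 - 316.75335*a - 39.72805)/(25.672375*a^6 + 49.60425*a^5 + 80.247375*a^4 + 69.0745*a^3 + 50.324625*a^2 + 19.50825*a + 6.331625)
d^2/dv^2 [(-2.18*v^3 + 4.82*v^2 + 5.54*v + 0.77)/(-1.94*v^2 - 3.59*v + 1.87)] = (-1.4210854715202e-14*v^4 + 97.4473800000001*v^3 - 210.113772*v^2 - 107.025072*v - 133.527966)/(7.301384*v^6 + 40.533972*v^5 + 53.894946*v^4 - 31.874533*v^3 - 51.950283*v^2 + 37.661613*v - 6.539203)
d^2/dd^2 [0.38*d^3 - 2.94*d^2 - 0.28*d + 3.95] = 2.28*d - 5.88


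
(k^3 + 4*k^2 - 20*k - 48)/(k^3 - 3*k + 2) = (k^2 + 2*k - 24)/(k^2 - 2*k + 1)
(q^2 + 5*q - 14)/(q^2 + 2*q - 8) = (q + 7)/(q + 4)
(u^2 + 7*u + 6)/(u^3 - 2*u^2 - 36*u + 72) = (u + 1)/(u^2 - 8*u + 12)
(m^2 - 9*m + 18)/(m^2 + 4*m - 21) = (m - 6)/(m + 7)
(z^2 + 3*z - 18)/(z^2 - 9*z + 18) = (z + 6)/(z - 6)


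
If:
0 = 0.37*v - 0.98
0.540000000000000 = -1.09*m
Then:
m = -0.50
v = 2.65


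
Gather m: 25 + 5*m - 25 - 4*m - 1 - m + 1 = 0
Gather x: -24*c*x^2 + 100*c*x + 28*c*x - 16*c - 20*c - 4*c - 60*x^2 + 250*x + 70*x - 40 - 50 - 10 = -40*c + x^2*(-24*c - 60) + x*(128*c + 320) - 100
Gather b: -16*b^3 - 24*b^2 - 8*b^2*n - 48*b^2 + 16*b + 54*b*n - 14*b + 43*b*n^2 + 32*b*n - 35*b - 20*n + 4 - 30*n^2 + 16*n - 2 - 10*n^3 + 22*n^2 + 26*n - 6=-16*b^3 + b^2*(-8*n - 72) + b*(43*n^2 + 86*n - 33) - 10*n^3 - 8*n^2 + 22*n - 4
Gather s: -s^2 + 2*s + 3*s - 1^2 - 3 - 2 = -s^2 + 5*s - 6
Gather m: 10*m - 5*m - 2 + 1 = 5*m - 1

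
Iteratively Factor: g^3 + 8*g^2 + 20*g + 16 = (g + 4)*(g^2 + 4*g + 4) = (g + 2)*(g + 4)*(g + 2)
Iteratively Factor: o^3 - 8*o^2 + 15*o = (o - 3)*(o^2 - 5*o) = o*(o - 3)*(o - 5)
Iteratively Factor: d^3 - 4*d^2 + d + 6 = (d - 2)*(d^2 - 2*d - 3) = (d - 2)*(d + 1)*(d - 3)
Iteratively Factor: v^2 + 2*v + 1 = (v + 1)*(v + 1)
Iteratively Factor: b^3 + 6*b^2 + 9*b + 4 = (b + 1)*(b^2 + 5*b + 4) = (b + 1)^2*(b + 4)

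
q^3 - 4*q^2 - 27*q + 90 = (q - 6)*(q - 3)*(q + 5)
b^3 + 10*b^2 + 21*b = b*(b + 3)*(b + 7)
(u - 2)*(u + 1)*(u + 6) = u^3 + 5*u^2 - 8*u - 12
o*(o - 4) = o^2 - 4*o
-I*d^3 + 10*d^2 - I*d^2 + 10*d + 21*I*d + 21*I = (d + 3*I)*(d + 7*I)*(-I*d - I)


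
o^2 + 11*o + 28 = (o + 4)*(o + 7)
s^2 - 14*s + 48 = (s - 8)*(s - 6)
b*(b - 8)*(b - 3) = b^3 - 11*b^2 + 24*b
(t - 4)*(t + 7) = t^2 + 3*t - 28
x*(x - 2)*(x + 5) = x^3 + 3*x^2 - 10*x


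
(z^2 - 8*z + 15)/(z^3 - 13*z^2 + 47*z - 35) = (z - 3)/(z^2 - 8*z + 7)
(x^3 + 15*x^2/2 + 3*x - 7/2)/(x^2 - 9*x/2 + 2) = (x^2 + 8*x + 7)/(x - 4)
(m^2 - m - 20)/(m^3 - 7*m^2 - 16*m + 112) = (m - 5)/(m^2 - 11*m + 28)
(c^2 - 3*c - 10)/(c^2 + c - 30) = (c + 2)/(c + 6)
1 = 1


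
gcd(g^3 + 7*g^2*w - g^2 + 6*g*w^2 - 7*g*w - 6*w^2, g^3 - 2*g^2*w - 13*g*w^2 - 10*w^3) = g + w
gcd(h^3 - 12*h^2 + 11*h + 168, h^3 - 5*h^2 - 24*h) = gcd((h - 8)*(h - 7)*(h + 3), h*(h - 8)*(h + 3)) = h^2 - 5*h - 24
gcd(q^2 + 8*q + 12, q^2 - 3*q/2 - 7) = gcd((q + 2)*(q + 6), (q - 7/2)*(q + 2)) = q + 2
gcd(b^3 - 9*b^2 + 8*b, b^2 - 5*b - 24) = b - 8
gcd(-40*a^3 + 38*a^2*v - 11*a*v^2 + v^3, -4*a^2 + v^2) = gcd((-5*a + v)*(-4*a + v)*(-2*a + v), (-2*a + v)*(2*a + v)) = -2*a + v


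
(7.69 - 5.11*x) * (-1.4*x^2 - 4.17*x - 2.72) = 7.154*x^3 + 10.5427*x^2 - 18.1681*x - 20.9168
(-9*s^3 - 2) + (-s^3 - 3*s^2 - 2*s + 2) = -10*s^3 - 3*s^2 - 2*s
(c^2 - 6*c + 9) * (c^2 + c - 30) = c^4 - 5*c^3 - 27*c^2 + 189*c - 270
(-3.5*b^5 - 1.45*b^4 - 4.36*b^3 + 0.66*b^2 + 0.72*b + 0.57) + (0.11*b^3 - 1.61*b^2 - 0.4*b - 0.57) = -3.5*b^5 - 1.45*b^4 - 4.25*b^3 - 0.95*b^2 + 0.32*b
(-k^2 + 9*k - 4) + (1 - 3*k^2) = -4*k^2 + 9*k - 3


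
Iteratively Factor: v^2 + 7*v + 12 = (v + 4)*(v + 3)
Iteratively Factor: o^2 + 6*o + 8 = (o + 4)*(o + 2)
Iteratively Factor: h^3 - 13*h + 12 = (h - 1)*(h^2 + h - 12) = (h - 3)*(h - 1)*(h + 4)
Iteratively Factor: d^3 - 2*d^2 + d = (d - 1)*(d^2 - d) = d*(d - 1)*(d - 1)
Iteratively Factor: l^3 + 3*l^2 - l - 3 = (l - 1)*(l^2 + 4*l + 3) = (l - 1)*(l + 1)*(l + 3)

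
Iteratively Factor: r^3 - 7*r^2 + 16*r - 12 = (r - 2)*(r^2 - 5*r + 6) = (r - 2)^2*(r - 3)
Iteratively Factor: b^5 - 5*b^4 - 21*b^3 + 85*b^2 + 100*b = (b)*(b^4 - 5*b^3 - 21*b^2 + 85*b + 100) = b*(b - 5)*(b^3 - 21*b - 20) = b*(b - 5)*(b + 1)*(b^2 - b - 20) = b*(b - 5)^2*(b + 1)*(b + 4)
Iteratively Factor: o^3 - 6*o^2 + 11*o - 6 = (o - 3)*(o^2 - 3*o + 2) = (o - 3)*(o - 2)*(o - 1)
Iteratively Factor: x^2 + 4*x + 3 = (x + 1)*(x + 3)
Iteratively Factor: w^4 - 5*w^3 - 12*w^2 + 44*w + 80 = (w - 4)*(w^3 - w^2 - 16*w - 20) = (w - 5)*(w - 4)*(w^2 + 4*w + 4) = (w - 5)*(w - 4)*(w + 2)*(w + 2)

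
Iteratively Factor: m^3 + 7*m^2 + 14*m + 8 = (m + 2)*(m^2 + 5*m + 4) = (m + 1)*(m + 2)*(m + 4)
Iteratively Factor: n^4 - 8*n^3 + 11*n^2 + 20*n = (n + 1)*(n^3 - 9*n^2 + 20*n) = (n - 4)*(n + 1)*(n^2 - 5*n) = (n - 5)*(n - 4)*(n + 1)*(n)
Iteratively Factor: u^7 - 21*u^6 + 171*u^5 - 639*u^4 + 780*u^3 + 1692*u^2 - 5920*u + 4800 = (u - 3)*(u^6 - 18*u^5 + 117*u^4 - 288*u^3 - 84*u^2 + 1440*u - 1600) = (u - 4)*(u - 3)*(u^5 - 14*u^4 + 61*u^3 - 44*u^2 - 260*u + 400) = (u - 4)*(u - 3)*(u + 2)*(u^4 - 16*u^3 + 93*u^2 - 230*u + 200) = (u - 4)*(u - 3)*(u - 2)*(u + 2)*(u^3 - 14*u^2 + 65*u - 100) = (u - 4)^2*(u - 3)*(u - 2)*(u + 2)*(u^2 - 10*u + 25) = (u - 5)*(u - 4)^2*(u - 3)*(u - 2)*(u + 2)*(u - 5)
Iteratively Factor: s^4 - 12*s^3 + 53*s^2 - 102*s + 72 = (s - 2)*(s^3 - 10*s^2 + 33*s - 36) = (s - 4)*(s - 2)*(s^2 - 6*s + 9) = (s - 4)*(s - 3)*(s - 2)*(s - 3)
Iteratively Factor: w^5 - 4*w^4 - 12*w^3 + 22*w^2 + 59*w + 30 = (w + 1)*(w^4 - 5*w^3 - 7*w^2 + 29*w + 30) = (w - 5)*(w + 1)*(w^3 - 7*w - 6) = (w - 5)*(w + 1)^2*(w^2 - w - 6) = (w - 5)*(w + 1)^2*(w + 2)*(w - 3)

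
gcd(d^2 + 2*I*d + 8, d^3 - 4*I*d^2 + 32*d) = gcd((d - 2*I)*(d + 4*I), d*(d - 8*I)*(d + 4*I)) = d + 4*I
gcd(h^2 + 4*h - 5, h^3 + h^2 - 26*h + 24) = h - 1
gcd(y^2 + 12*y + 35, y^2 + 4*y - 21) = y + 7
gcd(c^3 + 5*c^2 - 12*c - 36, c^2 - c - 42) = c + 6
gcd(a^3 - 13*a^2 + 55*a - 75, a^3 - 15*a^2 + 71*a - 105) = a^2 - 8*a + 15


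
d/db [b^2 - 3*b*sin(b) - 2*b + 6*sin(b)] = -3*b*cos(b) + 2*b - 3*sin(b) + 6*cos(b) - 2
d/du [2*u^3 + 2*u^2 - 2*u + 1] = 6*u^2 + 4*u - 2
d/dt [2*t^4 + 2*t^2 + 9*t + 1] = 8*t^3 + 4*t + 9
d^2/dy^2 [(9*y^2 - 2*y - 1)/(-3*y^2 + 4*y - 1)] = 12*(-15*y^3 + 18*y^2 - 9*y + 2)/(27*y^6 - 108*y^5 + 171*y^4 - 136*y^3 + 57*y^2 - 12*y + 1)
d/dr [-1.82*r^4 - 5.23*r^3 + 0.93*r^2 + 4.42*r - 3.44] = -7.28*r^3 - 15.69*r^2 + 1.86*r + 4.42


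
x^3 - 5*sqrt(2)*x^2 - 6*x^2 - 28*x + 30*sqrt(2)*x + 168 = (x - 6)*(x - 7*sqrt(2))*(x + 2*sqrt(2))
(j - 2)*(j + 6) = j^2 + 4*j - 12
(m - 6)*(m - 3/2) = m^2 - 15*m/2 + 9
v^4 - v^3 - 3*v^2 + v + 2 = (v - 2)*(v - 1)*(v + 1)^2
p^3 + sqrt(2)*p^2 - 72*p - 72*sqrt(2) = (p - 6*sqrt(2))*(p + sqrt(2))*(p + 6*sqrt(2))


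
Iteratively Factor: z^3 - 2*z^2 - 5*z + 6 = (z - 1)*(z^2 - z - 6) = (z - 3)*(z - 1)*(z + 2)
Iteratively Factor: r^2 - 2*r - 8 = (r + 2)*(r - 4)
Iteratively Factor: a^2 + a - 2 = (a + 2)*(a - 1)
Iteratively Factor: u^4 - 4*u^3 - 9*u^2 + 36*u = (u - 3)*(u^3 - u^2 - 12*u) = u*(u - 3)*(u^2 - u - 12) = u*(u - 3)*(u + 3)*(u - 4)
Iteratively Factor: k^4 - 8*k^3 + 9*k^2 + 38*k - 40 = (k + 2)*(k^3 - 10*k^2 + 29*k - 20) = (k - 5)*(k + 2)*(k^2 - 5*k + 4) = (k - 5)*(k - 1)*(k + 2)*(k - 4)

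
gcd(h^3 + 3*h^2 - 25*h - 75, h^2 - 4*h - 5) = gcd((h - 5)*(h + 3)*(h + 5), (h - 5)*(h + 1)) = h - 5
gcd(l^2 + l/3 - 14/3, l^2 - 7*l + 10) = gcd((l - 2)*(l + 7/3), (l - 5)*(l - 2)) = l - 2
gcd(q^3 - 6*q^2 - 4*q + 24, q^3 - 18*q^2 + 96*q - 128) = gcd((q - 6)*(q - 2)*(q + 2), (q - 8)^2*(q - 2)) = q - 2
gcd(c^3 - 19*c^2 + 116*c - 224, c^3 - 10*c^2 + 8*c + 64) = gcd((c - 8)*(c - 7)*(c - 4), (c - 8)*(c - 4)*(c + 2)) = c^2 - 12*c + 32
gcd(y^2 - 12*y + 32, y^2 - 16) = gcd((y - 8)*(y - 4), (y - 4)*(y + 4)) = y - 4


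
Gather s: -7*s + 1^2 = 1 - 7*s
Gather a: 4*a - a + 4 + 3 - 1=3*a + 6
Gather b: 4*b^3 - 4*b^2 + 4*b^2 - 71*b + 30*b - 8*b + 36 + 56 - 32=4*b^3 - 49*b + 60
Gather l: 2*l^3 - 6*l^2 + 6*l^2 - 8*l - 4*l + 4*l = 2*l^3 - 8*l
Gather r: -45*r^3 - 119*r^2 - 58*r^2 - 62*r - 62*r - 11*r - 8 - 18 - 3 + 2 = -45*r^3 - 177*r^2 - 135*r - 27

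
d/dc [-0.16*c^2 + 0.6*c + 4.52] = 0.6 - 0.32*c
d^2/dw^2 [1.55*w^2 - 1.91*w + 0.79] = 3.10000000000000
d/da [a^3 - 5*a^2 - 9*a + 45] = 3*a^2 - 10*a - 9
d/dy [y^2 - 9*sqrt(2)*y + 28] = 2*y - 9*sqrt(2)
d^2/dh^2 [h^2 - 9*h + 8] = 2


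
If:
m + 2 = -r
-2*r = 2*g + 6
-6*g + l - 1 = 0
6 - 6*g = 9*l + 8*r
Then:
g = 21/52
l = 89/26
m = 73/52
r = -177/52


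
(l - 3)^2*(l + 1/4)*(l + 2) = l^4 - 15*l^3/4 - 4*l^2 + 69*l/4 + 9/2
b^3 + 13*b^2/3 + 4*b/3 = b*(b + 1/3)*(b + 4)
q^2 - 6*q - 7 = (q - 7)*(q + 1)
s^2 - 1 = (s - 1)*(s + 1)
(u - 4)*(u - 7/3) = u^2 - 19*u/3 + 28/3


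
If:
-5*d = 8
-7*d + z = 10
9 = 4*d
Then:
No Solution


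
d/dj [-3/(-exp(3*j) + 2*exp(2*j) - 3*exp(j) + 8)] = (-9*exp(2*j) + 12*exp(j) - 9)*exp(j)/(exp(3*j) - 2*exp(2*j) + 3*exp(j) - 8)^2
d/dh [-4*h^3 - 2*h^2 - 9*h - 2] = -12*h^2 - 4*h - 9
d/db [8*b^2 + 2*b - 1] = 16*b + 2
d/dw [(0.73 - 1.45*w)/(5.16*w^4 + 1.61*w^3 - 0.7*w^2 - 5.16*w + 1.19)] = (22.446*w^4 - 10.3982*w^3 - 4.5409*w^2 + 1.022*w + 2.0413)/(26.6256*w^8 + 16.6152*w^7 - 4.6319*w^6 - 55.5052*w^5 - 3.8444*w^4 + 11.0558*w^3 + 24.9596*w^2 - 12.2808*w + 1.4161)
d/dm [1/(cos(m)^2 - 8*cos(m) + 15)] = 2*(cos(m) - 4)*sin(m)/(cos(m)^2 - 8*cos(m) + 15)^2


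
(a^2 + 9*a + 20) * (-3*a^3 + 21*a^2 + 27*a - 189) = -3*a^5 - 6*a^4 + 156*a^3 + 474*a^2 - 1161*a - 3780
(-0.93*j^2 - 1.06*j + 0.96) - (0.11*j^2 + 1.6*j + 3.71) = -1.04*j^2 - 2.66*j - 2.75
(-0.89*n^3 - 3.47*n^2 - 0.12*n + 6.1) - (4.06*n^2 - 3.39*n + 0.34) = -0.89*n^3 - 7.53*n^2 + 3.27*n + 5.76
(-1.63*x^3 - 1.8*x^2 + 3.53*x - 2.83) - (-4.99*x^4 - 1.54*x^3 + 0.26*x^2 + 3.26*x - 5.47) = 4.99*x^4 - 0.0899999999999999*x^3 - 2.06*x^2 + 0.27*x + 2.64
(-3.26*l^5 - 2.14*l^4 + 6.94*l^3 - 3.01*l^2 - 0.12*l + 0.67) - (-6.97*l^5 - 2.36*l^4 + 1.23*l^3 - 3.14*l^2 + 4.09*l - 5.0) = 3.71*l^5 + 0.22*l^4 + 5.71*l^3 + 0.13*l^2 - 4.21*l + 5.67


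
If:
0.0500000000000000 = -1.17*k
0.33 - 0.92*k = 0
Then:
No Solution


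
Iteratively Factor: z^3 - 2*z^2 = (z - 2)*(z^2) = z*(z - 2)*(z)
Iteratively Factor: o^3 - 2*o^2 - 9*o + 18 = (o + 3)*(o^2 - 5*o + 6) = (o - 3)*(o + 3)*(o - 2)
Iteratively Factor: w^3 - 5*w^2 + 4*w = (w - 1)*(w^2 - 4*w) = (w - 4)*(w - 1)*(w)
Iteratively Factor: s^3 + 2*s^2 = (s)*(s^2 + 2*s) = s^2*(s + 2)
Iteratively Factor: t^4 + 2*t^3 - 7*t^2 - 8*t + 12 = (t - 2)*(t^3 + 4*t^2 + t - 6) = (t - 2)*(t + 3)*(t^2 + t - 2) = (t - 2)*(t + 2)*(t + 3)*(t - 1)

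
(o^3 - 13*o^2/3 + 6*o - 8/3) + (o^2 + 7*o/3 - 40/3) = o^3 - 10*o^2/3 + 25*o/3 - 16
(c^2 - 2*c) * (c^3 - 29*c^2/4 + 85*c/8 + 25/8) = c^5 - 37*c^4/4 + 201*c^3/8 - 145*c^2/8 - 25*c/4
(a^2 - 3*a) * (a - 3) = a^3 - 6*a^2 + 9*a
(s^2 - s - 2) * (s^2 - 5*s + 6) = s^4 - 6*s^3 + 9*s^2 + 4*s - 12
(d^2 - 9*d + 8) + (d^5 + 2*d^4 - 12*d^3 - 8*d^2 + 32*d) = d^5 + 2*d^4 - 12*d^3 - 7*d^2 + 23*d + 8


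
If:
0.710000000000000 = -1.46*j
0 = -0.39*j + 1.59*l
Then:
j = -0.49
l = -0.12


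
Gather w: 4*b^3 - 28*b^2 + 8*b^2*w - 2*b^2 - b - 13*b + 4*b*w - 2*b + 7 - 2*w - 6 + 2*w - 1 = 4*b^3 - 30*b^2 - 16*b + w*(8*b^2 + 4*b)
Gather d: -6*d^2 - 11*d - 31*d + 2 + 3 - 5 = -6*d^2 - 42*d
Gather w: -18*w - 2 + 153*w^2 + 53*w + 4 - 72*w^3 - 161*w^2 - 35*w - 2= -72*w^3 - 8*w^2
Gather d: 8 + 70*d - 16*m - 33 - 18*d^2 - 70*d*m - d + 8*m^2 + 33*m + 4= -18*d^2 + d*(69 - 70*m) + 8*m^2 + 17*m - 21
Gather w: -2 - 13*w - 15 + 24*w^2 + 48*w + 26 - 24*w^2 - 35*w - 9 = 0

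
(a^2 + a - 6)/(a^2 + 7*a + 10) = (a^2 + a - 6)/(a^2 + 7*a + 10)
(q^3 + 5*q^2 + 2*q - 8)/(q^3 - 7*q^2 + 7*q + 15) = (q^3 + 5*q^2 + 2*q - 8)/(q^3 - 7*q^2 + 7*q + 15)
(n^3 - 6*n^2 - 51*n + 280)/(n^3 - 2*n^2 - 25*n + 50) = (n^2 - n - 56)/(n^2 + 3*n - 10)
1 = 1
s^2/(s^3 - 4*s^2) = 1/(s - 4)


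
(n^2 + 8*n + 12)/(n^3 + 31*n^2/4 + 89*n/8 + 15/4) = 8*(n + 2)/(8*n^2 + 14*n + 5)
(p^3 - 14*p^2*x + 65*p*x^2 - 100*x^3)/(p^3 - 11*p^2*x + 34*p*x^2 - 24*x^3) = (p^2 - 10*p*x + 25*x^2)/(p^2 - 7*p*x + 6*x^2)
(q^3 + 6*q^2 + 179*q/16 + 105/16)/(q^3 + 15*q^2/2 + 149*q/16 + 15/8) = (4*q^2 + 19*q + 21)/(4*q^2 + 25*q + 6)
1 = 1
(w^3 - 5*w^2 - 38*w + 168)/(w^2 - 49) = (w^2 + 2*w - 24)/(w + 7)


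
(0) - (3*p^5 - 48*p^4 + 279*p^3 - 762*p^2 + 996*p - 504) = -3*p^5 + 48*p^4 - 279*p^3 + 762*p^2 - 996*p + 504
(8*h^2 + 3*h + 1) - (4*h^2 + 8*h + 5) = 4*h^2 - 5*h - 4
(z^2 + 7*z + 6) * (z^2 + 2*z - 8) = z^4 + 9*z^3 + 12*z^2 - 44*z - 48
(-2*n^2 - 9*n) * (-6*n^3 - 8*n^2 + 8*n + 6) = 12*n^5 + 70*n^4 + 56*n^3 - 84*n^2 - 54*n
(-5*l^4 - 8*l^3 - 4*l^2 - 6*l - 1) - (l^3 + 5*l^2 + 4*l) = -5*l^4 - 9*l^3 - 9*l^2 - 10*l - 1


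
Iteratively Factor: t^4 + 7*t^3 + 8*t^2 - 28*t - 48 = (t + 4)*(t^3 + 3*t^2 - 4*t - 12) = (t + 2)*(t + 4)*(t^2 + t - 6) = (t - 2)*(t + 2)*(t + 4)*(t + 3)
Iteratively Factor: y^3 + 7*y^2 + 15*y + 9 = (y + 3)*(y^2 + 4*y + 3) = (y + 1)*(y + 3)*(y + 3)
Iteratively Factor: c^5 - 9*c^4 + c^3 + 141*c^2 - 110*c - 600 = (c + 3)*(c^4 - 12*c^3 + 37*c^2 + 30*c - 200) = (c - 4)*(c + 3)*(c^3 - 8*c^2 + 5*c + 50) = (c - 5)*(c - 4)*(c + 3)*(c^2 - 3*c - 10) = (c - 5)*(c - 4)*(c + 2)*(c + 3)*(c - 5)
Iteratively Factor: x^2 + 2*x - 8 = (x - 2)*(x + 4)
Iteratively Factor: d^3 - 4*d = (d + 2)*(d^2 - 2*d) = (d - 2)*(d + 2)*(d)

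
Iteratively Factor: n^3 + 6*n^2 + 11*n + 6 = (n + 1)*(n^2 + 5*n + 6) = (n + 1)*(n + 2)*(n + 3)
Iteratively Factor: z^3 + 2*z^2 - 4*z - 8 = (z + 2)*(z^2 - 4) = (z + 2)^2*(z - 2)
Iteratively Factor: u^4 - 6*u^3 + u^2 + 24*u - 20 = (u - 5)*(u^3 - u^2 - 4*u + 4) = (u - 5)*(u - 2)*(u^2 + u - 2) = (u - 5)*(u - 2)*(u - 1)*(u + 2)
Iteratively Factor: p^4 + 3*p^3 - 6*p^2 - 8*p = (p)*(p^3 + 3*p^2 - 6*p - 8) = p*(p + 4)*(p^2 - p - 2) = p*(p - 2)*(p + 4)*(p + 1)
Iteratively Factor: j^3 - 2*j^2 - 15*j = (j + 3)*(j^2 - 5*j) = j*(j + 3)*(j - 5)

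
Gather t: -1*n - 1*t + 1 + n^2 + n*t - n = n^2 - 2*n + t*(n - 1) + 1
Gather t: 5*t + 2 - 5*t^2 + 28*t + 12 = -5*t^2 + 33*t + 14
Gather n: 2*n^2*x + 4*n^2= n^2*(2*x + 4)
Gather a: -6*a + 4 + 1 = 5 - 6*a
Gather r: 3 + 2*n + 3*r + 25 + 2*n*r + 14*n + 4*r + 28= 16*n + r*(2*n + 7) + 56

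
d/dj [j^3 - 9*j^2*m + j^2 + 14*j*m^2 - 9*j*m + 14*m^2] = 3*j^2 - 18*j*m + 2*j + 14*m^2 - 9*m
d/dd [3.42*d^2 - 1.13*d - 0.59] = 6.84*d - 1.13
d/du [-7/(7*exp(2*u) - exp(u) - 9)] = (98*exp(u) - 7)*exp(u)/(-7*exp(2*u) + exp(u) + 9)^2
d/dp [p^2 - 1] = 2*p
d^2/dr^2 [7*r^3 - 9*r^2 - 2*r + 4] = 42*r - 18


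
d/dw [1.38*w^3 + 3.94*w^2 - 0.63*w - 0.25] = 4.14*w^2 + 7.88*w - 0.63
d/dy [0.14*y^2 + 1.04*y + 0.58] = 0.28*y + 1.04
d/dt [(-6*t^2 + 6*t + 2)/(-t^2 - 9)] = 2*(3*t^2 + 56*t - 27)/(t^4 + 18*t^2 + 81)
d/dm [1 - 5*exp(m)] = -5*exp(m)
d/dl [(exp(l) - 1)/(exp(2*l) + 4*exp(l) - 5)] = -exp(l)/(exp(2*l) + 10*exp(l) + 25)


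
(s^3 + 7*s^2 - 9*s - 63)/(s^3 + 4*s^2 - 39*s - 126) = (s - 3)/(s - 6)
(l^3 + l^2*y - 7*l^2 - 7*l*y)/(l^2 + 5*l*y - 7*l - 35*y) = l*(l + y)/(l + 5*y)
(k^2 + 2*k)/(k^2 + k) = (k + 2)/(k + 1)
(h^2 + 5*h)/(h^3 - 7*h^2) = (h + 5)/(h*(h - 7))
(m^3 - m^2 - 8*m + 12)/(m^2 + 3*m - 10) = (m^2 + m - 6)/(m + 5)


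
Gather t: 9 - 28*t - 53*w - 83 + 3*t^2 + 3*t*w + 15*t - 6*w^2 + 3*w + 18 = 3*t^2 + t*(3*w - 13) - 6*w^2 - 50*w - 56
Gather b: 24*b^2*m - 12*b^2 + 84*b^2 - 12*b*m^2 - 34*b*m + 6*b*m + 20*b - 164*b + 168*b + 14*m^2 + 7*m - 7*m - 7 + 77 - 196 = b^2*(24*m + 72) + b*(-12*m^2 - 28*m + 24) + 14*m^2 - 126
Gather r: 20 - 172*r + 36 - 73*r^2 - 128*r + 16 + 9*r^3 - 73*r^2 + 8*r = 9*r^3 - 146*r^2 - 292*r + 72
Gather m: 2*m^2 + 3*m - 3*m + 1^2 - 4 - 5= 2*m^2 - 8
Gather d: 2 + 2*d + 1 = 2*d + 3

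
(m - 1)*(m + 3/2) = m^2 + m/2 - 3/2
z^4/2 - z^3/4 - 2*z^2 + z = z*(z/2 + 1)*(z - 2)*(z - 1/2)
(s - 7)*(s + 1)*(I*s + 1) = I*s^3 + s^2 - 6*I*s^2 - 6*s - 7*I*s - 7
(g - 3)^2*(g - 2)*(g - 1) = g^4 - 9*g^3 + 29*g^2 - 39*g + 18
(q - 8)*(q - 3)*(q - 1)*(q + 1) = q^4 - 11*q^3 + 23*q^2 + 11*q - 24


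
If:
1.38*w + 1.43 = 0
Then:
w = -1.04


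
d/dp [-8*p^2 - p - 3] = -16*p - 1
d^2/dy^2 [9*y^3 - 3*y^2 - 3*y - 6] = 54*y - 6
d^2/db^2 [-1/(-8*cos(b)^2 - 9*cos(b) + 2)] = (-256*sin(b)^4 + 273*sin(b)^2 + 252*cos(b) - 54*cos(3*b) + 177)/(-8*sin(b)^2 + 9*cos(b) + 6)^3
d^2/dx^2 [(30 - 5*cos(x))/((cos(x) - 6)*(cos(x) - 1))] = 5*(cos(x) + 2)/(cos(x) - 1)^2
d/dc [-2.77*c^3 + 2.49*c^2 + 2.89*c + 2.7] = -8.31*c^2 + 4.98*c + 2.89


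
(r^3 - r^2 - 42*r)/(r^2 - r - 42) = r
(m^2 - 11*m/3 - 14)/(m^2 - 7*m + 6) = (m + 7/3)/(m - 1)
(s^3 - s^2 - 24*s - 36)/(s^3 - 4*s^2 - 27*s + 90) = (s^2 + 5*s + 6)/(s^2 + 2*s - 15)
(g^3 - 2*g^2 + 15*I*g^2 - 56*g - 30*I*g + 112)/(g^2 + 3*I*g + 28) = (g^2 + g*(-2 + 8*I) - 16*I)/(g - 4*I)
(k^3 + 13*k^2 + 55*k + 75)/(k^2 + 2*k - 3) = (k^2 + 10*k + 25)/(k - 1)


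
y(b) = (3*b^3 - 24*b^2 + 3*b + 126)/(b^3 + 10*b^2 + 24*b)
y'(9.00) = 0.11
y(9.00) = 0.23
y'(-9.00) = 10.63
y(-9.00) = 29.87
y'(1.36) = -2.69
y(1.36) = 1.74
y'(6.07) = 0.09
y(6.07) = -0.09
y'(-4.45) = -236.75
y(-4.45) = -202.00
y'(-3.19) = -73.72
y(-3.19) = 31.01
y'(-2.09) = -9.38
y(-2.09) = 0.80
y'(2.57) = -0.54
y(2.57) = 0.18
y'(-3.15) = -66.06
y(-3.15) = 28.22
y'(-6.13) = 6910.21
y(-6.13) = 875.03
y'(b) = (-3*b^2 - 20*b - 24)*(3*b^3 - 24*b^2 + 3*b + 126)/(b^3 + 10*b^2 + 24*b)^2 + (9*b^2 - 48*b + 3)/(b^3 + 10*b^2 + 24*b)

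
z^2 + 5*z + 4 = (z + 1)*(z + 4)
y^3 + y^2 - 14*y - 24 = (y - 4)*(y + 2)*(y + 3)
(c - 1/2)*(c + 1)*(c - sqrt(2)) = c^3 - sqrt(2)*c^2 + c^2/2 - sqrt(2)*c/2 - c/2 + sqrt(2)/2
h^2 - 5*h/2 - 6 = (h - 4)*(h + 3/2)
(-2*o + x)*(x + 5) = -2*o*x - 10*o + x^2 + 5*x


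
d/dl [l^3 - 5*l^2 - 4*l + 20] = 3*l^2 - 10*l - 4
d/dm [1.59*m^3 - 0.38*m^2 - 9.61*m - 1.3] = 4.77*m^2 - 0.76*m - 9.61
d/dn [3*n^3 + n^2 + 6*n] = 9*n^2 + 2*n + 6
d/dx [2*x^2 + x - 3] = 4*x + 1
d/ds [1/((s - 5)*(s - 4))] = (9 - 2*s)/(s^4 - 18*s^3 + 121*s^2 - 360*s + 400)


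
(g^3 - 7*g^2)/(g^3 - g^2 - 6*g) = g*(7 - g)/(-g^2 + g + 6)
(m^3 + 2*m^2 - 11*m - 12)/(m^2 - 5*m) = (m^3 + 2*m^2 - 11*m - 12)/(m*(m - 5))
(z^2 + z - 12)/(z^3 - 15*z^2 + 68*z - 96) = (z + 4)/(z^2 - 12*z + 32)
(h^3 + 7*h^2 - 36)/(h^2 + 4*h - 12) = h + 3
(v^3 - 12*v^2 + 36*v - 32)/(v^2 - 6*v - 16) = (v^2 - 4*v + 4)/(v + 2)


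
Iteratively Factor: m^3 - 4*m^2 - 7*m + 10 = (m - 1)*(m^2 - 3*m - 10) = (m - 5)*(m - 1)*(m + 2)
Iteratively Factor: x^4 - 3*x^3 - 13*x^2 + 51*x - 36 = (x - 1)*(x^3 - 2*x^2 - 15*x + 36) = (x - 3)*(x - 1)*(x^2 + x - 12) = (x - 3)^2*(x - 1)*(x + 4)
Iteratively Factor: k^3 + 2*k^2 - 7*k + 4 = (k - 1)*(k^2 + 3*k - 4) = (k - 1)^2*(k + 4)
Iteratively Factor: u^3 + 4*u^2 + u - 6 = (u - 1)*(u^2 + 5*u + 6) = (u - 1)*(u + 3)*(u + 2)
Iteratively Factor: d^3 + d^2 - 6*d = (d)*(d^2 + d - 6) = d*(d + 3)*(d - 2)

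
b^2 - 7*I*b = b*(b - 7*I)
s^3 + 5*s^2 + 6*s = s*(s + 2)*(s + 3)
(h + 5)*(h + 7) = h^2 + 12*h + 35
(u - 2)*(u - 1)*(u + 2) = u^3 - u^2 - 4*u + 4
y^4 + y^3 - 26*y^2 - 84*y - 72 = (y - 6)*(y + 2)^2*(y + 3)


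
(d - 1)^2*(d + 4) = d^3 + 2*d^2 - 7*d + 4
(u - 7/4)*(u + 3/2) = u^2 - u/4 - 21/8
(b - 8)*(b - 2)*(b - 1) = b^3 - 11*b^2 + 26*b - 16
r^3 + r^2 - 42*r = r*(r - 6)*(r + 7)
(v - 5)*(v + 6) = v^2 + v - 30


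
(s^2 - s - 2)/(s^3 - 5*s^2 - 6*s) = (s - 2)/(s*(s - 6))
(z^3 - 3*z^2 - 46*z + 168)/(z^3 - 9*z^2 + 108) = (z^2 + 3*z - 28)/(z^2 - 3*z - 18)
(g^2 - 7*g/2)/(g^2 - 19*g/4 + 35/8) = 4*g/(4*g - 5)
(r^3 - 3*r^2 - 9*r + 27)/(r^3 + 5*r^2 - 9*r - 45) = (r - 3)/(r + 5)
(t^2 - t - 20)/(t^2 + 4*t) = (t - 5)/t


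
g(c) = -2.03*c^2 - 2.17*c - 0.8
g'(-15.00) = 58.73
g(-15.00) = -425.00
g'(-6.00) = 22.19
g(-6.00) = -60.86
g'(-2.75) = 9.00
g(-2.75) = -10.18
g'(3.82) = -17.68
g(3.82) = -38.71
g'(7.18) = -31.32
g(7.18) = -121.03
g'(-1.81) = 5.18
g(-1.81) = -3.52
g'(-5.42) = 19.84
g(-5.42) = -48.67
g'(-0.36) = -0.71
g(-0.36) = -0.28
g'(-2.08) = 6.27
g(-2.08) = -5.07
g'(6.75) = -29.58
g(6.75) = -107.94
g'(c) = -4.06*c - 2.17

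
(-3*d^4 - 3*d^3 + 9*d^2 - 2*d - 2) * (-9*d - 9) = 27*d^5 + 54*d^4 - 54*d^3 - 63*d^2 + 36*d + 18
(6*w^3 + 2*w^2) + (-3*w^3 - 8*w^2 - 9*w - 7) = 3*w^3 - 6*w^2 - 9*w - 7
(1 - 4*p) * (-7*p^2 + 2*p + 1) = 28*p^3 - 15*p^2 - 2*p + 1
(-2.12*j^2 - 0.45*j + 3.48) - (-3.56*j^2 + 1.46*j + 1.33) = 1.44*j^2 - 1.91*j + 2.15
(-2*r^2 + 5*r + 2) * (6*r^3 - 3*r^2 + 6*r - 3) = -12*r^5 + 36*r^4 - 15*r^3 + 30*r^2 - 3*r - 6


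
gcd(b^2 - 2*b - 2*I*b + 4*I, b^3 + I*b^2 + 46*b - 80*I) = b - 2*I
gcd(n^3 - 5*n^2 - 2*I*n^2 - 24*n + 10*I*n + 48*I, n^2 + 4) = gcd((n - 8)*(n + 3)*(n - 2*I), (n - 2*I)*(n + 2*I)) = n - 2*I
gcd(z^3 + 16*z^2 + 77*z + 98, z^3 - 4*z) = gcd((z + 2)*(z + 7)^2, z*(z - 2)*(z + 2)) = z + 2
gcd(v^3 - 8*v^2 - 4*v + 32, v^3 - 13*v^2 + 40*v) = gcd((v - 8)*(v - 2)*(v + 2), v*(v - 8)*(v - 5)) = v - 8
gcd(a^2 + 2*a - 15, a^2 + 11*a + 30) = a + 5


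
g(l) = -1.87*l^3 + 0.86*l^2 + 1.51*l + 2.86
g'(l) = -5.61*l^2 + 1.72*l + 1.51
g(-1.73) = 12.50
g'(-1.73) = -18.26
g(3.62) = -69.11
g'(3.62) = -65.78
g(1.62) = -0.39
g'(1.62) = -10.43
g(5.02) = -204.45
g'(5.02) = -131.23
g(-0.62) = 2.70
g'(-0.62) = -1.71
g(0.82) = 3.65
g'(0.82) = -0.85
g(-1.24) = 5.88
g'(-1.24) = -9.25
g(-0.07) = 2.76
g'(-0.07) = 1.36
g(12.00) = -3086.54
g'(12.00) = -785.69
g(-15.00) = 6484.96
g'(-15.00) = -1286.54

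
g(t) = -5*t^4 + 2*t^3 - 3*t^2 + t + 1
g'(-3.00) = 613.00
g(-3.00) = -488.00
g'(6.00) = -4139.00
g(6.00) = -6149.00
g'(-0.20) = 2.60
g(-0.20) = 0.66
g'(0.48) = -2.71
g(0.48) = 0.74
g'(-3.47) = 929.70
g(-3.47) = -847.07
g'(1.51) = -63.24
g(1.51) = -23.44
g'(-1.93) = 178.71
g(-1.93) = -95.86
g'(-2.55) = 386.94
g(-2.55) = -265.63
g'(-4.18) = 1591.61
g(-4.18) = -1728.09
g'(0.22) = -0.24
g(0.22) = 1.08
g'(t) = -20*t^3 + 6*t^2 - 6*t + 1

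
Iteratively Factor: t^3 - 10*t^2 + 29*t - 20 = (t - 4)*(t^2 - 6*t + 5) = (t - 5)*(t - 4)*(t - 1)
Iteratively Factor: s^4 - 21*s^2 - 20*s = (s + 4)*(s^3 - 4*s^2 - 5*s) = s*(s + 4)*(s^2 - 4*s - 5) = s*(s + 1)*(s + 4)*(s - 5)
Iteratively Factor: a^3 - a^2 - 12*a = (a)*(a^2 - a - 12) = a*(a + 3)*(a - 4)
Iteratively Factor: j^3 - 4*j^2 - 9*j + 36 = (j - 3)*(j^2 - j - 12) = (j - 4)*(j - 3)*(j + 3)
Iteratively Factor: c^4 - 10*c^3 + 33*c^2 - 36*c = (c - 3)*(c^3 - 7*c^2 + 12*c) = (c - 3)^2*(c^2 - 4*c) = c*(c - 3)^2*(c - 4)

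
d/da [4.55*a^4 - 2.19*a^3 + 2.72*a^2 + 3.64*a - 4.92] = 18.2*a^3 - 6.57*a^2 + 5.44*a + 3.64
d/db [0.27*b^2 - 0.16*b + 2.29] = 0.54*b - 0.16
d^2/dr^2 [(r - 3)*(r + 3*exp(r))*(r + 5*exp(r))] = 8*r^2*exp(r) + 60*r*exp(2*r) + 8*r*exp(r) + 6*r - 120*exp(2*r) - 32*exp(r) - 6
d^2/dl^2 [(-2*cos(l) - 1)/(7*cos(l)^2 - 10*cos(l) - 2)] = 4*(-441*(1 - cos(2*l))^2*cos(l) - 168*(1 - cos(2*l))^2 - 25*cos(l) - 494*cos(2*l) - 273*cos(3*l) + 98*cos(5*l) + 474)/(20*cos(l) - 7*cos(2*l) - 3)^3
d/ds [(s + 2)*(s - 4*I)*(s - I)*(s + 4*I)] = 4*s^3 + 3*s^2*(2 - I) + 4*s*(8 - I) + 32 - 16*I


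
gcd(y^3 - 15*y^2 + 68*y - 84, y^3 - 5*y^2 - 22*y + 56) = y^2 - 9*y + 14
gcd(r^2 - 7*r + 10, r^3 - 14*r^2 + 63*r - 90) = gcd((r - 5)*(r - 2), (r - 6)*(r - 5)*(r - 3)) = r - 5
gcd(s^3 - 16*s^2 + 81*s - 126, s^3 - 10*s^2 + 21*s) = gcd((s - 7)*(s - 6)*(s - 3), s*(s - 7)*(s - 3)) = s^2 - 10*s + 21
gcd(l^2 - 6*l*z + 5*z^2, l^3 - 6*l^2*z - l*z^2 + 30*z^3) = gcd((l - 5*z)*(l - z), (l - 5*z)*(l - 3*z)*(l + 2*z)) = -l + 5*z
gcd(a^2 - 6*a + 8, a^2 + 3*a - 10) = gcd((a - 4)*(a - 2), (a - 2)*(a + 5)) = a - 2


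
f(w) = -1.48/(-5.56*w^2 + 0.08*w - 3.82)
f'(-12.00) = 0.00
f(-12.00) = 0.00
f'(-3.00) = 0.02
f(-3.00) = 0.03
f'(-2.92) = 0.02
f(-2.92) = 0.03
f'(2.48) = -0.03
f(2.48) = 0.04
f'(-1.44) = 0.10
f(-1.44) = 0.10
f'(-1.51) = 0.09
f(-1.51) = 0.09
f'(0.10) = -0.10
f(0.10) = 0.38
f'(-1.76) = 0.06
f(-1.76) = 0.07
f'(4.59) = -0.01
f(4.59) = 0.01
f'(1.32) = -0.12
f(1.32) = 0.11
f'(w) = -1.48*(11.12*w - 0.08)/(-5.56*w^2 + 0.08*w - 3.82)^2 = (0.1184 - 16.4576*w)/(5.56*w^2 - 0.08*w + 3.82)^2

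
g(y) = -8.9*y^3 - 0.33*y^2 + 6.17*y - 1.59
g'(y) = -26.7*y^2 - 0.66*y + 6.17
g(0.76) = -1.00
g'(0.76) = -9.75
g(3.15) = -263.61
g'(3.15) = -260.84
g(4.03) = -564.60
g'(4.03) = -430.12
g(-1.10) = 3.07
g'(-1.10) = -25.41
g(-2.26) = 85.51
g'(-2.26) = -128.71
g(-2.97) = 210.34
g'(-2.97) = -227.39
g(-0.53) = -3.63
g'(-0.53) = -0.98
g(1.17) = -9.08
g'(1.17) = -31.15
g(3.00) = -226.35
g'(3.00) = -236.11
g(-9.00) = 6404.25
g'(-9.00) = -2150.59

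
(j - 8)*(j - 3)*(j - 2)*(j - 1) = j^4 - 14*j^3 + 59*j^2 - 94*j + 48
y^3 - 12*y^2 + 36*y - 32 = (y - 8)*(y - 2)^2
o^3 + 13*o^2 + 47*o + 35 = (o + 1)*(o + 5)*(o + 7)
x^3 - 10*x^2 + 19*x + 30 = (x - 6)*(x - 5)*(x + 1)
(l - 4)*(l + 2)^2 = l^3 - 12*l - 16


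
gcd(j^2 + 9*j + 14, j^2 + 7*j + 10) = j + 2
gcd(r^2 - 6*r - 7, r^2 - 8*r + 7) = r - 7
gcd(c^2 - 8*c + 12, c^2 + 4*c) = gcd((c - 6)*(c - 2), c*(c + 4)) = 1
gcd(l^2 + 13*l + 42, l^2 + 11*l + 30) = l + 6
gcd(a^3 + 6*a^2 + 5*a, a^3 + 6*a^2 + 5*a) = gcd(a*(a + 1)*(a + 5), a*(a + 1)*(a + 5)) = a^3 + 6*a^2 + 5*a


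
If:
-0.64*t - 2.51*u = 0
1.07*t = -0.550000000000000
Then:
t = -0.51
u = 0.13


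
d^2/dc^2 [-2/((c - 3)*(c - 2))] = 4*(-(c - 3)^2 - (c - 3)*(c - 2) - (c - 2)^2)/((c - 3)^3*(c - 2)^3)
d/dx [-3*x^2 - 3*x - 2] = -6*x - 3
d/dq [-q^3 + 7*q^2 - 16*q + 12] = -3*q^2 + 14*q - 16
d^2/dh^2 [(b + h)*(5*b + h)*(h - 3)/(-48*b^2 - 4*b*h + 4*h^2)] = 3*b*(-268*b^4 - 204*b^3*h + 137*b^3 - 84*b^2*h^2 + 201*b^2*h - 8*b*h^3 + 51*b*h^2 + 7*h^3)/(2*(1728*b^6 + 432*b^5*h - 396*b^4*h^2 - 71*b^3*h^3 + 33*b^2*h^4 + 3*b*h^5 - h^6))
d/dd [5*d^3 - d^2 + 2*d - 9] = 15*d^2 - 2*d + 2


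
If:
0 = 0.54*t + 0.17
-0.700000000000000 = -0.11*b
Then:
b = 6.36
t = -0.31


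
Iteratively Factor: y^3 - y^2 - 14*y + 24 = (y - 3)*(y^2 + 2*y - 8) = (y - 3)*(y + 4)*(y - 2)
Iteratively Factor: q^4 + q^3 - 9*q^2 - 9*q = (q + 3)*(q^3 - 2*q^2 - 3*q) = (q + 1)*(q + 3)*(q^2 - 3*q) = q*(q + 1)*(q + 3)*(q - 3)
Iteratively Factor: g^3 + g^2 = (g)*(g^2 + g) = g^2*(g + 1)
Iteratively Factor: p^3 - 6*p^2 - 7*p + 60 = (p - 4)*(p^2 - 2*p - 15) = (p - 4)*(p + 3)*(p - 5)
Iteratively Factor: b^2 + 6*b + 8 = (b + 4)*(b + 2)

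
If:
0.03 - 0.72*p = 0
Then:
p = 0.04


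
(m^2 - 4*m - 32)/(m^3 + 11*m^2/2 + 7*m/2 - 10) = 2*(m - 8)/(2*m^2 + 3*m - 5)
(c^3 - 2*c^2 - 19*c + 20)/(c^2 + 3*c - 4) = c - 5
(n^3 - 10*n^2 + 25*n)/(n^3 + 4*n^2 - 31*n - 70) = n*(n - 5)/(n^2 + 9*n + 14)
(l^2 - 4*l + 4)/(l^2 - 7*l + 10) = (l - 2)/(l - 5)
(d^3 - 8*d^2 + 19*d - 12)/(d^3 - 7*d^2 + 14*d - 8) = (d - 3)/(d - 2)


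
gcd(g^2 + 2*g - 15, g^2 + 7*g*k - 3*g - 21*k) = g - 3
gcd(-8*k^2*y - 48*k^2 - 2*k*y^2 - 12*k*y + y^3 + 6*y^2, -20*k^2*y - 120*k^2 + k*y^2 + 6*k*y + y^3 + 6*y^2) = -4*k*y - 24*k + y^2 + 6*y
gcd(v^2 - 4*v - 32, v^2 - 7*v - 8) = v - 8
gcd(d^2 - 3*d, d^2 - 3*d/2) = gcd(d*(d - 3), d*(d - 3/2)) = d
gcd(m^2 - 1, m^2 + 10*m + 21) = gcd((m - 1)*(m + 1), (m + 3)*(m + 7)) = 1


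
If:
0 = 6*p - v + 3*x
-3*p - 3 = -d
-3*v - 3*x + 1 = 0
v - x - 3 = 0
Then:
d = 35/6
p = 17/18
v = 5/3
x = -4/3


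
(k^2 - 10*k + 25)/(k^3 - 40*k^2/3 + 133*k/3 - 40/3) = 3*(k - 5)/(3*k^2 - 25*k + 8)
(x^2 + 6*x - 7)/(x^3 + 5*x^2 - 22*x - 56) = (x - 1)/(x^2 - 2*x - 8)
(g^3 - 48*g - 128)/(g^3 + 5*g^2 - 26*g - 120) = (g^2 - 4*g - 32)/(g^2 + g - 30)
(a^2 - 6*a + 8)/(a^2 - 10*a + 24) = (a - 2)/(a - 6)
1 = 1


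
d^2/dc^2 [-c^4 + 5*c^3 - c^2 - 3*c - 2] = -12*c^2 + 30*c - 2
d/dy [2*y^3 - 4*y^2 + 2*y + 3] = 6*y^2 - 8*y + 2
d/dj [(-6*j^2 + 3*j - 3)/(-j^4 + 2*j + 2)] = 3*((1 - 4*j)*(-j^4 + 2*j + 2) - 2*(2*j^3 - 1)*(2*j^2 - j + 1))/(-j^4 + 2*j + 2)^2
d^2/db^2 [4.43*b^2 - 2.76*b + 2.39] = 8.86000000000000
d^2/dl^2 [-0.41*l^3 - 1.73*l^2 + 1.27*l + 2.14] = -2.46*l - 3.46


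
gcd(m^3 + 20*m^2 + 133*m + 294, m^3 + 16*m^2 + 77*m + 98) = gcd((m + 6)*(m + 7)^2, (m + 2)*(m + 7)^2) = m^2 + 14*m + 49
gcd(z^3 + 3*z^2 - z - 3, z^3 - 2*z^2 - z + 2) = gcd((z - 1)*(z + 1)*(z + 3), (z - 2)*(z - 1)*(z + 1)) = z^2 - 1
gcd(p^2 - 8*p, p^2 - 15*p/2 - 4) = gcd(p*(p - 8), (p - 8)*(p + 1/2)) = p - 8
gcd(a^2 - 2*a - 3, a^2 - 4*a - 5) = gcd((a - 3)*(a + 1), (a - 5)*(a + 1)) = a + 1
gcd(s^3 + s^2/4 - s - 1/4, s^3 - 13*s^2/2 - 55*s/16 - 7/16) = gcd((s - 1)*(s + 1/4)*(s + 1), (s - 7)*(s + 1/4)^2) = s + 1/4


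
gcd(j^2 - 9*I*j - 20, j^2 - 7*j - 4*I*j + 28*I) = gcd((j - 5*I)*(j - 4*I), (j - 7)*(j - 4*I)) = j - 4*I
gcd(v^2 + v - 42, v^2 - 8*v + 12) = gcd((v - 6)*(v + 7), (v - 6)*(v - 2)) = v - 6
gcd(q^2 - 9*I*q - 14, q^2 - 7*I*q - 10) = q - 2*I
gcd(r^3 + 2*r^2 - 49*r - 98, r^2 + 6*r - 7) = r + 7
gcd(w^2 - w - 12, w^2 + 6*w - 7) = 1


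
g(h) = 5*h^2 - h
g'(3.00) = 29.00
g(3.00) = 42.00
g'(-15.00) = -151.00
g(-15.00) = 1140.00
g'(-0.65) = -7.50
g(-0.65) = 2.76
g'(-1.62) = -17.20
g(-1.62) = 14.74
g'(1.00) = 9.00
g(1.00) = 4.00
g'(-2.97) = -30.70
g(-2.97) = 47.07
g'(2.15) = 20.50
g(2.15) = 20.96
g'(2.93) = 28.30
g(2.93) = 39.99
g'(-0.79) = -8.90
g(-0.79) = 3.91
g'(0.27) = 1.70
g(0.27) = 0.09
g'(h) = 10*h - 1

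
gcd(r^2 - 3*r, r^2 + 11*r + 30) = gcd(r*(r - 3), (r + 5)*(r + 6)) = 1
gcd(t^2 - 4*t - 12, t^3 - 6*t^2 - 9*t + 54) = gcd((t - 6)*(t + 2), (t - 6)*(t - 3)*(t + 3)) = t - 6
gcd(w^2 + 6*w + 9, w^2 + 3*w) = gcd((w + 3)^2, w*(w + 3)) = w + 3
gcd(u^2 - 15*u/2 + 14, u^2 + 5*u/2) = 1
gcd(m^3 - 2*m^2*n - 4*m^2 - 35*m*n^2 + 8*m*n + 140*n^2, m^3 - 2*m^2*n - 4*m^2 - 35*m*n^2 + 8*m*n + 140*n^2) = m^3 - 2*m^2*n - 4*m^2 - 35*m*n^2 + 8*m*n + 140*n^2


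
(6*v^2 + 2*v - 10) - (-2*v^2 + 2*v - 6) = 8*v^2 - 4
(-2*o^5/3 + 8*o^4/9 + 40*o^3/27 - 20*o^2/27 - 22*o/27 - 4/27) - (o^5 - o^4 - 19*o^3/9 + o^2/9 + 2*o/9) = -5*o^5/3 + 17*o^4/9 + 97*o^3/27 - 23*o^2/27 - 28*o/27 - 4/27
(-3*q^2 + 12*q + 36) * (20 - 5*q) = 15*q^3 - 120*q^2 + 60*q + 720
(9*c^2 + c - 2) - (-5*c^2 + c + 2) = 14*c^2 - 4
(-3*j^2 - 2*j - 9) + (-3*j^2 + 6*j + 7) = -6*j^2 + 4*j - 2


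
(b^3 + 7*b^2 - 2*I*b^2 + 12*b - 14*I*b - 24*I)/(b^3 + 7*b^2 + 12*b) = (b - 2*I)/b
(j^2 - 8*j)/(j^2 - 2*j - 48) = j/(j + 6)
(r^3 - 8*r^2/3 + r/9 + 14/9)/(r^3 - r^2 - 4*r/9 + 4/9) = (3*r - 7)/(3*r - 2)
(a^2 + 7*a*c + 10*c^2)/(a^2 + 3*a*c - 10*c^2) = (a + 2*c)/(a - 2*c)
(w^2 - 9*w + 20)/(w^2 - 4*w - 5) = (w - 4)/(w + 1)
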